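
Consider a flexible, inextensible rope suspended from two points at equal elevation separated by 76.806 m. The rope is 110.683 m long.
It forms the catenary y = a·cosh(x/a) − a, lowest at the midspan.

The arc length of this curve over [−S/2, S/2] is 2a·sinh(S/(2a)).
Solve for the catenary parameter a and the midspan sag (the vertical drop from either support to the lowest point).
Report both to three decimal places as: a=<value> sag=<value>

seed: a₀ = √(S³/(24(L−S))) = √(76.806³/(24·33.877)) = 23.606665
iter 1: u=1.626786  f(a)=+4.776e+00  f'(a)=-3.705e+00  a ← 23.606665 − (+4.776e+00/-3.705e+00) = 24.895633
iter 2: u=1.542560  f(a)=+4.191e-01  f'(a)=-3.081e+00  a ← 24.895633 − (+4.191e-01/-3.081e+00) = 25.031645
iter 3: u=1.534178  f(a)=+3.912e-03  f'(a)=-3.024e+00  a ← 25.031645 − (+3.912e-03/-3.024e+00) = 25.032939
iter 4: u=1.534099  f(a)=+3.479e-07  f'(a)=-3.023e+00  a ← 25.032939 − (+3.479e-07/-3.023e+00) = 25.032939
iter 5: u=1.534099  f(a)=+1.421e-14  f'(a)=-3.023e+00  a ← 25.032939 − (+1.421e-14/-3.023e+00) = 25.032939
converged: |Δa| < 1e-12 after 5 iterations
sag = a·(cosh(S/(2a)) − 1) = 25.032939·(cosh(1.534099) − 1) = 35.706913
T_max/T_min = cosh(S/(2a)) = 2.426397

a=25.033 sag=35.707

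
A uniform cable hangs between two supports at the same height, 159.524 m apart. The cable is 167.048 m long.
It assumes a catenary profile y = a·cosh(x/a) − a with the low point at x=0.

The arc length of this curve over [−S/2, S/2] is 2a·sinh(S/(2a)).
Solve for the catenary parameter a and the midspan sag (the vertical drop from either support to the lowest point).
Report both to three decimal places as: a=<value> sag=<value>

seed: a₀ = √(S³/(24(L−S))) = √(159.524³/(24·7.524)) = 149.937074
iter 1: u=0.531970  f(a)=+1.072e-01  f'(a)=-1.032e-01  a ← 149.937074 − (+1.072e-01/-1.032e-01) = 150.975344
iter 2: u=0.528311  f(a)=+1.124e-03  f'(a)=-1.011e-01  a ← 150.975344 − (+1.124e-03/-1.011e-01) = 150.986459
iter 3: u=0.528273  f(a)=+1.264e-07  f'(a)=-1.011e-01  a ← 150.986459 − (+1.264e-07/-1.011e-01) = 150.986460
iter 4: u=0.528273  f(a)=+2.842e-14  f'(a)=-1.011e-01  a ← 150.986460 − (+2.842e-14/-1.011e-01) = 150.986460
converged: |Δa| < 1e-12 after 4 iterations
sag = a·(cosh(S/(2a)) − 1) = 150.986460·(cosh(0.528273) − 1) = 21.562576
T_max/T_min = cosh(S/(2a)) = 1.142811

a=150.986 sag=21.563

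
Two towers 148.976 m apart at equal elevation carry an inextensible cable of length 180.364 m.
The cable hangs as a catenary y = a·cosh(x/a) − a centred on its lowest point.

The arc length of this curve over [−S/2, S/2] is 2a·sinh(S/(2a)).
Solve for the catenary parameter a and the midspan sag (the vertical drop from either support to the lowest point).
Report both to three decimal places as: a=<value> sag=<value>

a=68.250 sag=44.847

seed: a₀ = √(S³/(24(L−S))) = √(148.976³/(24·31.388)) = 66.250174
iter 1: u=1.124344  f(a)=+2.045e+00  f'(a)=-1.073e+00  a ← 66.250174 − (+2.045e+00/-1.073e+00) = 68.156005
iter 2: u=1.092904  f(a)=+9.155e-02  f'(a)=-9.788e-01  a ← 68.156005 − (+9.155e-02/-9.788e-01) = 68.249544
iter 3: u=1.091407  f(a)=+2.026e-04  f'(a)=-9.744e-01  a ← 68.249544 − (+2.026e-04/-9.744e-01) = 68.249752
iter 4: u=1.091403  f(a)=+9.969e-10  f'(a)=-9.744e-01  a ← 68.249752 − (+9.969e-10/-9.744e-01) = 68.249752
iter 5: u=1.091403  f(a)=-2.842e-14  f'(a)=-9.744e-01  a ← 68.249752 − (-2.842e-14/-9.744e-01) = 68.249752
converged: |Δa| < 1e-12 after 5 iterations
sag = a·(cosh(S/(2a)) − 1) = 68.249752·(cosh(1.091403) − 1) = 44.846763
T_max/T_min = cosh(S/(2a)) = 1.657098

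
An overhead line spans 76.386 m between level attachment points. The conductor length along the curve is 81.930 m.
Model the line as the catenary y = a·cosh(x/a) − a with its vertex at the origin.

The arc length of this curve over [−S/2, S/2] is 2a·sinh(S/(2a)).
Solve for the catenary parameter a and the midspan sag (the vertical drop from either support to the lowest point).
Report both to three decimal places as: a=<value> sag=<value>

seed: a₀ = √(S³/(24(L−S))) = √(76.386³/(24·5.544)) = 57.876655
iter 1: u=0.659903  f(a)=+1.220e-01  f'(a)=-2.001e-01  a ← 57.876655 − (+1.220e-01/-2.001e-01) = 58.486353
iter 2: u=0.653024  f(a)=+1.954e-03  f'(a)=-1.937e-01  a ← 58.486353 − (+1.954e-03/-1.937e-01) = 58.496442
iter 3: u=0.652912  f(a)=+5.197e-07  f'(a)=-1.936e-01  a ← 58.496442 − (+5.197e-07/-1.936e-01) = 58.496445
iter 4: u=0.652911  f(a)=+1.421e-14  f'(a)=-1.936e-01  a ← 58.496445 − (+1.421e-14/-1.936e-01) = 58.496445
converged: |Δa| < 1e-12 after 4 iterations
sag = a·(cosh(S/(2a)) − 1) = 58.496445·(cosh(0.652911) − 1) = 12.917596
T_max/T_min = cosh(S/(2a)) = 1.220827

a=58.496 sag=12.918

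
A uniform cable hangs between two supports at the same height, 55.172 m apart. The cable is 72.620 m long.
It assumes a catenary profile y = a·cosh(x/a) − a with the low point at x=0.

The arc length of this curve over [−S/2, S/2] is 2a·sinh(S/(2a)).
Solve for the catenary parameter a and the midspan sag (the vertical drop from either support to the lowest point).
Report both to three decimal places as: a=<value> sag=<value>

seed: a₀ = √(S³/(24(L−S))) = √(55.172³/(24·17.448)) = 20.026250
iter 1: u=1.377492  f(a)=+1.732e+00  f'(a)=-2.096e+00  a ← 20.026250 − (+1.732e+00/-2.096e+00) = 20.852518
iter 2: u=1.322910  f(a)=+1.130e-01  f'(a)=-1.831e+00  a ← 20.852518 − (+1.130e-01/-1.831e+00) = 20.914216
iter 3: u=1.319007  f(a)=+5.547e-04  f'(a)=-1.813e+00  a ← 20.914216 − (+5.547e-04/-1.813e+00) = 20.914522
iter 4: u=1.318988  f(a)=+1.352e-08  f'(a)=-1.813e+00  a ← 20.914522 − (+1.352e-08/-1.813e+00) = 20.914522
iter 5: u=1.318988  f(a)=+0.000e+00  f'(a)=-1.813e+00  a ← 20.914522 − (+0.000e+00/-1.813e+00) = 20.914522
converged: |Δa| < 1e-12 after 5 iterations
sag = a·(cosh(S/(2a)) − 1) = 20.914522·(cosh(1.318988) − 1) = 20.988143
T_max/T_min = cosh(S/(2a)) = 2.003520

a=20.915 sag=20.988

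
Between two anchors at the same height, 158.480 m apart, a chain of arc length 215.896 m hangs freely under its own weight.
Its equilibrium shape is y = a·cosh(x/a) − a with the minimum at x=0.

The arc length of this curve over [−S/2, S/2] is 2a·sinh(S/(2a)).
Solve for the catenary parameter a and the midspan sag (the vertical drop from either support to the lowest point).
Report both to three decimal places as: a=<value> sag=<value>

seed: a₀ = √(S³/(24(L−S))) = √(158.480³/(24·57.416)) = 53.745190
iter 1: u=1.474364  f(a)=+6.573e+00  f'(a)=-2.639e+00  a ← 53.745190 − (+6.573e+00/-2.639e+00) = 56.236419
iter 2: u=1.409051  f(a)=+4.847e-01  f'(a)=-2.263e+00  a ← 56.236419 − (+4.847e-01/-2.263e+00) = 56.450630
iter 3: u=1.403704  f(a)=+3.099e-03  f'(a)=-2.234e+00  a ← 56.450630 − (+3.099e-03/-2.234e+00) = 56.452018
iter 4: u=1.403670  f(a)=+1.284e-07  f'(a)=-2.234e+00  a ← 56.452018 − (+1.284e-07/-2.234e+00) = 56.452018
iter 5: u=1.403670  f(a)=+5.684e-14  f'(a)=-2.234e+00  a ← 56.452018 − (+5.684e-14/-2.234e+00) = 56.452018
converged: |Δa| < 1e-12 after 5 iterations
sag = a·(cosh(S/(2a)) − 1) = 56.452018·(cosh(1.403670) − 1) = 65.365883
T_max/T_min = cosh(S/(2a)) = 2.157902

a=56.452 sag=65.366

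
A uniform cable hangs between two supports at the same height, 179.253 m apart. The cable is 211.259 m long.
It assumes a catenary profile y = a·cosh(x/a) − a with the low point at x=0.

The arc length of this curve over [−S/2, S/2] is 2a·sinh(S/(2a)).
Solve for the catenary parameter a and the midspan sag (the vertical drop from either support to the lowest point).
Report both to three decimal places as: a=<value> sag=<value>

a=88.822 sag=49.189

seed: a₀ = √(S³/(24(L−S))) = √(179.253³/(24·32.006)) = 86.592111
iter 1: u=1.035042  f(a)=+1.759e+00  f'(a)=-8.215e-01  a ← 86.592111 − (+1.759e+00/-8.215e-01) = 88.733026
iter 2: u=1.010069  f(a)=+6.734e-02  f'(a)=-7.597e-01  a ← 88.733026 − (+6.734e-02/-7.597e-01) = 88.821667
iter 3: u=1.009061  f(a)=+1.074e-04  f'(a)=-7.573e-01  a ← 88.821667 − (+1.074e-04/-7.573e-01) = 88.821808
iter 4: u=1.009060  f(a)=+2.744e-10  f'(a)=-7.573e-01  a ← 88.821808 − (+2.744e-10/-7.573e-01) = 88.821808
iter 5: u=1.009060  f(a)=+0.000e+00  f'(a)=-7.573e-01  a ← 88.821808 − (+0.000e+00/-7.573e-01) = 88.821808
converged: |Δa| < 1e-12 after 5 iterations
sag = a·(cosh(S/(2a)) − 1) = 88.821808·(cosh(1.009060) − 1) = 49.188716
T_max/T_min = cosh(S/(2a)) = 1.553791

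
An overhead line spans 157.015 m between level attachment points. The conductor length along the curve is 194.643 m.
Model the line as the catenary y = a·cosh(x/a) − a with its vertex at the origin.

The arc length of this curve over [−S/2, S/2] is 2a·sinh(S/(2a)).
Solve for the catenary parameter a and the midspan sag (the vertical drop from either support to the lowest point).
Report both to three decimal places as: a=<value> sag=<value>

a=67.706 sag=50.850

seed: a₀ = √(S³/(24(L−S))) = √(157.015³/(24·37.628)) = 65.471234
iter 1: u=1.199114  f(a)=+2.800e+00  f'(a)=-1.323e+00  a ← 65.471234 − (+2.800e+00/-1.323e+00) = 67.586702
iter 2: u=1.161582  f(a)=+1.414e-01  f'(a)=-1.193e+00  a ← 67.586702 − (+1.414e-01/-1.193e+00) = 67.705264
iter 3: u=1.159548  f(a)=+4.033e-04  f'(a)=-1.186e+00  a ← 67.705264 − (+4.033e-04/-1.186e+00) = 67.705604
iter 4: u=1.159542  f(a)=+3.301e-09  f'(a)=-1.186e+00  a ← 67.705604 − (+3.301e-09/-1.186e+00) = 67.705604
iter 5: u=1.159542  f(a)=-2.842e-14  f'(a)=-1.186e+00  a ← 67.705604 − (-2.842e-14/-1.186e+00) = 67.705604
converged: |Δa| < 1e-12 after 5 iterations
sag = a·(cosh(S/(2a)) − 1) = 67.705604·(cosh(1.159542) − 1) = 50.850388
T_max/T_min = cosh(S/(2a)) = 1.751051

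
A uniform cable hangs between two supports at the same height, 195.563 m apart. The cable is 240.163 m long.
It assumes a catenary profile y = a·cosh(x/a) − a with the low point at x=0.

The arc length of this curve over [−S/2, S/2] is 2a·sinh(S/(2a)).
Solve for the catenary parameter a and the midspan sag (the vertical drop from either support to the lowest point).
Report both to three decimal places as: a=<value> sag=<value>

a=86.312 sag=61.571

seed: a₀ = √(S³/(24(L−S))) = √(195.563³/(24·44.600)) = 83.590512
iter 1: u=1.169768  f(a)=+3.153e+00  f'(a)=-1.220e+00  a ← 83.590512 − (+3.153e+00/-1.220e+00) = 86.173804
iter 2: u=1.134701  f(a)=+1.521e-01  f'(a)=-1.105e+00  a ← 86.173804 − (+1.521e-01/-1.105e+00) = 86.311372
iter 3: u=1.132892  f(a)=+3.934e-04  f'(a)=-1.100e+00  a ← 86.311372 − (+3.934e-04/-1.100e+00) = 86.311730
iter 4: u=1.132888  f(a)=+2.647e-09  f'(a)=-1.100e+00  a ← 86.311730 − (+2.647e-09/-1.100e+00) = 86.311730
iter 5: u=1.132888  f(a)=-8.527e-14  f'(a)=-1.100e+00  a ← 86.311730 − (-8.527e-14/-1.100e+00) = 86.311730
converged: |Δa| < 1e-12 after 5 iterations
sag = a·(cosh(S/(2a)) − 1) = 86.311730·(cosh(1.132888) − 1) = 61.570931
T_max/T_min = cosh(S/(2a)) = 1.713355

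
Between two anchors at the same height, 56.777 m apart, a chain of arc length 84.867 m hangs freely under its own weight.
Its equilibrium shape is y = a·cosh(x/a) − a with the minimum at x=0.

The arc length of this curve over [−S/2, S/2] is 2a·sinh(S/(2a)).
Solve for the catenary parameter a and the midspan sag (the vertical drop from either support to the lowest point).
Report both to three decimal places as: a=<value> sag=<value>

seed: a₀ = √(S³/(24(L−S))) = √(56.777³/(24·28.090)) = 16.476963
iter 1: u=1.722921  f(a)=+4.476e+00  f'(a)=-4.535e+00  a ← 16.476963 − (+4.476e+00/-4.535e+00) = 17.463999
iter 2: u=1.625544  f(a)=+4.338e-01  f'(a)=-3.695e+00  a ← 17.463999 − (+4.338e-01/-3.695e+00) = 17.581387
iter 3: u=1.614691  f(a)=+5.038e-03  f'(a)=-3.610e+00  a ← 17.581387 − (+5.038e-03/-3.610e+00) = 17.582783
iter 4: u=1.614562  f(a)=+6.972e-07  f'(a)=-3.609e+00  a ← 17.582783 − (+6.972e-07/-3.609e+00) = 17.582783
iter 5: u=1.614562  f(a)=+1.421e-14  f'(a)=-3.609e+00  a ← 17.582783 − (+1.421e-14/-3.609e+00) = 17.582783
converged: |Δa| < 1e-12 after 5 iterations
sag = a·(cosh(S/(2a)) − 1) = 17.582783·(cosh(1.614562) − 1) = 28.349299
T_max/T_min = cosh(S/(2a)) = 2.612333

a=17.583 sag=28.349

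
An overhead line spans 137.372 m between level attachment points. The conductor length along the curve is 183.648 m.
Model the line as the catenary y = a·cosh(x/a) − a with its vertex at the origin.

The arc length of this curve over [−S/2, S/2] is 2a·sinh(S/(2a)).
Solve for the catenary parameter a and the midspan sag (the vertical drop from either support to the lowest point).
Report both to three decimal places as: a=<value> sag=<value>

a=50.587 sag=54.250

seed: a₀ = √(S³/(24(L−S))) = √(137.372³/(24·46.276)) = 48.312978
iter 1: u=1.421688  f(a)=+4.908e+00  f'(a)=-2.332e+00  a ← 48.312978 − (+4.908e+00/-2.332e+00) = 50.417767
iter 2: u=1.362337  f(a)=+3.390e-01  f'(a)=-2.020e+00  a ← 50.417767 − (+3.390e-01/-2.020e+00) = 50.585576
iter 3: u=1.357818  f(a)=+1.882e-03  f'(a)=-1.998e+00  a ← 50.585576 − (+1.882e-03/-1.998e+00) = 50.586518
iter 4: u=1.357793  f(a)=+5.872e-08  f'(a)=-1.997e+00  a ← 50.586518 − (+5.872e-08/-1.997e+00) = 50.586518
iter 5: u=1.357793  f(a)=+0.000e+00  f'(a)=-1.997e+00  a ← 50.586518 − (+0.000e+00/-1.997e+00) = 50.586518
converged: |Δa| < 1e-12 after 5 iterations
sag = a·(cosh(S/(2a)) − 1) = 50.586518·(cosh(1.357793) − 1) = 54.249749
T_max/T_min = cosh(S/(2a)) = 2.072415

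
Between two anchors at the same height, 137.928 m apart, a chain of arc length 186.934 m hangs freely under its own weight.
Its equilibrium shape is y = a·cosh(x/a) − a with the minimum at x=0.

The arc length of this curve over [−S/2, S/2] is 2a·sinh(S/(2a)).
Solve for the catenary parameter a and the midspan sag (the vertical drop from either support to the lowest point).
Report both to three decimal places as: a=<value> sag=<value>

seed: a₀ = √(S³/(24(L−S))) = √(137.928³/(24·49.006)) = 47.233313
iter 1: u=1.460071  f(a)=+5.497e+00  f'(a)=-2.552e+00  a ← 47.233313 − (+5.497e+00/-2.552e+00) = 49.386802
iter 2: u=1.396405  f(a)=+3.983e-01  f'(a)=-2.195e+00  a ← 49.386802 − (+3.983e-01/-2.195e+00) = 49.568261
iter 3: u=1.391294  f(a)=+2.452e-03  f'(a)=-2.168e+00  a ← 49.568261 − (+2.452e-03/-2.168e+00) = 49.569392
iter 4: u=1.391262  f(a)=+9.420e-08  f'(a)=-2.168e+00  a ← 49.569392 − (+9.420e-08/-2.168e+00) = 49.569392
iter 5: u=1.391262  f(a)=+0.000e+00  f'(a)=-2.168e+00  a ← 49.569392 − (+0.000e+00/-2.168e+00) = 49.569392
converged: |Δa| < 1e-12 after 5 iterations
sag = a·(cosh(S/(2a)) − 1) = 49.569392·(cosh(1.391262) − 1) = 56.228551
T_max/T_min = cosh(S/(2a)) = 2.134340

a=49.569 sag=56.229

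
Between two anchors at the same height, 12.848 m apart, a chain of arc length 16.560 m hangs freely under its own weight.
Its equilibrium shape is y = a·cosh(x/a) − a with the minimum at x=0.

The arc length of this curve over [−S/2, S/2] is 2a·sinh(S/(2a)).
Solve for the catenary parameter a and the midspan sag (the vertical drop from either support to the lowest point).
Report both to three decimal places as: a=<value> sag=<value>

a=5.078 sag=4.635

seed: a₀ = √(S³/(24(L−S))) = √(12.848³/(24·3.712)) = 4.879145
iter 1: u=1.316624  f(a)=+3.353e-01  f'(a)=-1.802e+00  a ← 4.879145 − (+3.353e-01/-1.802e+00) = 5.065217
iter 2: u=1.268258  f(a)=+2.014e-02  f'(a)=-1.592e+00  a ← 5.065217 − (+2.014e-02/-1.592e+00) = 5.077869
iter 3: u=1.265098  f(a)=+8.288e-05  f'(a)=-1.579e+00  a ← 5.077869 − (+8.288e-05/-1.579e+00) = 5.077922
iter 4: u=1.265085  f(a)=+1.417e-09  f'(a)=-1.579e+00  a ← 5.077922 − (+1.417e-09/-1.579e+00) = 5.077922
iter 5: u=1.265085  f(a)=+0.000e+00  f'(a)=-1.579e+00  a ← 5.077922 − (+0.000e+00/-1.579e+00) = 5.077922
converged: |Δa| < 1e-12 after 5 iterations
sag = a·(cosh(S/(2a)) − 1) = 5.077922·(cosh(1.265085) − 1) = 4.635146
T_max/T_min = cosh(S/(2a)) = 1.912804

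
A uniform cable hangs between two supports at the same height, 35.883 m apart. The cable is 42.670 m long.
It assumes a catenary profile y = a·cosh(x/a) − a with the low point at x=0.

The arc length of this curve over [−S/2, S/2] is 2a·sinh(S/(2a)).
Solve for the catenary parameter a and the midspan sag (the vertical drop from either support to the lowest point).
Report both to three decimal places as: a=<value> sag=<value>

seed: a₀ = √(S³/(24(L−S))) = √(35.883³/(24·6.787)) = 16.841803
iter 1: u=1.065296  f(a)=+3.957e-01  f'(a)=-9.012e-01  a ← 16.841803 − (+3.957e-01/-9.012e-01) = 17.280856
iter 2: u=1.038230  f(a)=+1.600e-02  f'(a)=-8.297e-01  a ← 17.280856 − (+1.600e-02/-8.297e-01) = 17.300142
iter 3: u=1.037072  f(a)=+2.861e-05  f'(a)=-8.267e-01  a ← 17.300142 − (+2.861e-05/-8.267e-01) = 17.300176
iter 4: u=1.037070  f(a)=+9.181e-11  f'(a)=-8.267e-01  a ← 17.300176 − (+9.181e-11/-8.267e-01) = 17.300176
iter 5: u=1.037070  f(a)=+7.105e-15  f'(a)=-8.267e-01  a ← 17.300176 − (+7.105e-15/-8.267e-01) = 17.300176
converged: |Δa| < 1e-12 after 5 iterations
sag = a·(cosh(S/(2a)) − 1) = 17.300176·(cosh(1.037070) − 1) = 10.167593
T_max/T_min = cosh(S/(2a)) = 1.587716

a=17.300 sag=10.168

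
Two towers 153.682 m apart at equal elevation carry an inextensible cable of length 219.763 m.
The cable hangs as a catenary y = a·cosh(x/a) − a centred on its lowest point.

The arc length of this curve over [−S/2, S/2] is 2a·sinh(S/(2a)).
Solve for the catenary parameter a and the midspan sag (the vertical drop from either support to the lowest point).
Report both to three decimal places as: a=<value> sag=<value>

a=50.663 sag=70.335

seed: a₀ = √(S³/(24(L−S))) = √(153.682³/(24·66.081)) = 47.839935
iter 1: u=1.606210  f(a)=+9.067e+00  f'(a)=-3.544e+00  a ← 47.839935 − (+9.067e+00/-3.544e+00) = 50.398184
iter 2: u=1.524678  f(a)=+7.781e-01  f'(a)=-2.960e+00  a ← 50.398184 − (+7.781e-01/-2.960e+00) = 50.661068
iter 3: u=1.516766  f(a)=+6.918e-03  f'(a)=-2.907e+00  a ← 50.661068 − (+6.918e-03/-2.907e+00) = 50.663448
iter 4: u=1.516695  f(a)=+5.577e-07  f'(a)=-2.907e+00  a ← 50.663448 − (+5.577e-07/-2.907e+00) = 50.663448
iter 5: u=1.516695  f(a)=-2.842e-14  f'(a)=-2.907e+00  a ← 50.663448 − (-2.842e-14/-2.907e+00) = 50.663448
converged: |Δa| < 1e-12 after 5 iterations
sag = a·(cosh(S/(2a)) − 1) = 50.663448·(cosh(1.516695) − 1) = 70.335432
T_max/T_min = cosh(S/(2a)) = 2.388288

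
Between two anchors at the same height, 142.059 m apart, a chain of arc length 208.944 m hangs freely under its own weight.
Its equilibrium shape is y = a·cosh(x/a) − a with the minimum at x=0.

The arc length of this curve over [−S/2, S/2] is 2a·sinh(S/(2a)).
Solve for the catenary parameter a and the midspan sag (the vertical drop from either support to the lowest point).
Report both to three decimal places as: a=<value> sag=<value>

seed: a₀ = √(S³/(24(L−S))) = √(142.059³/(24·66.885)) = 42.260355
iter 1: u=1.680760  f(a)=+1.011e+01  f'(a)=-4.155e+00  a ← 42.260355 − (+1.011e+01/-4.155e+00) = 44.693366
iter 2: u=1.589263  f(a)=+9.387e-01  f'(a)=-3.416e+00  a ← 44.693366 − (+9.387e-01/-3.416e+00) = 44.968163
iter 3: u=1.579551  f(a)=+9.924e-03  f'(a)=-3.344e+00  a ← 44.968163 − (+9.924e-03/-3.344e+00) = 44.971131
iter 4: u=1.579447  f(a)=+1.135e-06  f'(a)=-3.343e+00  a ← 44.971131 − (+1.135e-06/-3.343e+00) = 44.971131
iter 5: u=1.579447  f(a)=+0.000e+00  f'(a)=-3.343e+00  a ← 44.971131 − (+0.000e+00/-3.343e+00) = 44.971131
converged: |Δa| < 1e-12 after 5 iterations
sag = a·(cosh(S/(2a)) − 1) = 44.971131·(cosh(1.579447) − 1) = 68.768929
T_max/T_min = cosh(S/(2a)) = 2.529179

a=44.971 sag=68.769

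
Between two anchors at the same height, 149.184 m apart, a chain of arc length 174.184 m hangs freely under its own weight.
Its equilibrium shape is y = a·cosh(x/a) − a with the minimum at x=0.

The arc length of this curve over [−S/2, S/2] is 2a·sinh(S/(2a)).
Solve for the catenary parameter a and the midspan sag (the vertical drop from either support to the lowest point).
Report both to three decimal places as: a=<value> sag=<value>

seed: a₀ = √(S³/(24(L−S))) = √(149.184³/(24·25.000)) = 74.388833
iter 1: u=1.002731  f(a)=+1.287e+00  f'(a)=-7.422e-01  a ← 74.388833 − (+1.287e+00/-7.422e-01) = 76.123342
iter 2: u=0.979883  f(a)=+4.640e-02  f'(a)=-6.896e-01  a ← 76.123342 − (+4.640e-02/-6.896e-01) = 76.190633
iter 3: u=0.979018  f(a)=+6.528e-05  f'(a)=-6.876e-01  a ← 76.190633 − (+6.528e-05/-6.876e-01) = 76.190728
iter 4: u=0.979017  f(a)=+1.297e-10  f'(a)=-6.876e-01  a ← 76.190728 − (+1.297e-10/-6.876e-01) = 76.190728
iter 5: u=0.979017  f(a)=+0.000e+00  f'(a)=-6.876e-01  a ← 76.190728 − (+0.000e+00/-6.876e-01) = 76.190728
converged: |Δa| < 1e-12 after 5 iterations
sag = a·(cosh(S/(2a)) − 1) = 76.190728·(cosh(0.979017) − 1) = 39.524628
T_max/T_min = cosh(S/(2a)) = 1.518759

a=76.191 sag=39.525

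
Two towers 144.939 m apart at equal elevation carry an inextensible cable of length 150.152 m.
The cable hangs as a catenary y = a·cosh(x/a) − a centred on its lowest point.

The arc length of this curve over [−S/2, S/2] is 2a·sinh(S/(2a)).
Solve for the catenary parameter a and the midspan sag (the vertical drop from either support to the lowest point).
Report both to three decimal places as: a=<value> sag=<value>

a=156.836 sag=17.043

seed: a₀ = √(S³/(24(L−S))) = √(144.939³/(24·5.213)) = 156.001368
iter 1: u=0.464544  f(a)=+5.654e-02  f'(a)=-6.829e-02  a ← 156.001368 − (+5.654e-02/-6.829e-02) = 156.829332
iter 2: u=0.462091  f(a)=+4.533e-04  f'(a)=-6.720e-02  a ← 156.829332 − (+4.533e-04/-6.720e-02) = 156.836077
iter 3: u=0.462072  f(a)=+2.966e-08  f'(a)=-6.719e-02  a ← 156.836077 − (+2.966e-08/-6.719e-02) = 156.836078
iter 4: u=0.462072  f(a)=+2.842e-14  f'(a)=-6.719e-02  a ← 156.836078 − (+2.842e-14/-6.719e-02) = 156.836078
converged: |Δa| < 1e-12 after 4 iterations
sag = a·(cosh(S/(2a)) − 1) = 156.836078·(cosh(0.462072) − 1) = 17.043079
T_max/T_min = cosh(S/(2a)) = 1.108668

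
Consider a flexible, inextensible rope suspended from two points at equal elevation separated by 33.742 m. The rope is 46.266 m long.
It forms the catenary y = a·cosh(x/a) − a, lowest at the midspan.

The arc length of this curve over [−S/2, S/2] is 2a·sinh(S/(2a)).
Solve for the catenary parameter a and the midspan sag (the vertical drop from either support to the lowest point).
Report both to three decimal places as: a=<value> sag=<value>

a=11.888 sag=14.121

seed: a₀ = √(S³/(24(L−S))) = √(33.742³/(24·12.524)) = 11.305222
iter 1: u=1.492319  f(a)=+1.471e+00  f'(a)=-2.750e+00  a ← 11.305222 − (+1.471e+00/-2.750e+00) = 11.840083
iter 2: u=1.424905  f(a)=+1.108e-01  f'(a)=-2.350e+00  a ← 11.840083 − (+1.108e-01/-2.350e+00) = 11.887246
iter 3: u=1.419252  f(a)=+7.425e-04  f'(a)=-2.318e+00  a ← 11.887246 − (+7.425e-04/-2.318e+00) = 11.887566
iter 4: u=1.419214  f(a)=+3.382e-08  f'(a)=-2.318e+00  a ← 11.887566 − (+3.382e-08/-2.318e+00) = 11.887566
iter 5: u=1.419214  f(a)=+0.000e+00  f'(a)=-2.318e+00  a ← 11.887566 − (+0.000e+00/-2.318e+00) = 11.887566
converged: |Δa| < 1e-12 after 5 iterations
sag = a·(cosh(S/(2a)) − 1) = 11.887566·(cosh(1.419214) − 1) = 14.121085
T_max/T_min = cosh(S/(2a)) = 2.187887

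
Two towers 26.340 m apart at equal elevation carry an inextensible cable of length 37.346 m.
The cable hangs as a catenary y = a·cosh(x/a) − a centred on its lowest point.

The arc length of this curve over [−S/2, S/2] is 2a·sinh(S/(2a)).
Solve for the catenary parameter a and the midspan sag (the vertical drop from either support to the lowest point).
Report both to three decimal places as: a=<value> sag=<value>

a=8.796 sag=11.845

seed: a₀ = √(S³/(24(L−S))) = √(26.340³/(24·11.006)) = 8.317701
iter 1: u=1.583370  f(a)=+1.465e+00  f'(a)=-3.372e+00  a ← 8.317701 − (+1.465e+00/-3.372e+00) = 8.752123
iter 2: u=1.504778  f(a)=+1.226e-01  f'(a)=-2.829e+00  a ← 8.752123 − (+1.226e-01/-2.829e+00) = 8.795452
iter 3: u=1.497365  f(a)=+1.032e-03  f'(a)=-2.782e+00  a ← 8.795452 − (+1.032e-03/-2.782e+00) = 8.795823
iter 4: u=1.497302  f(a)=+7.445e-08  f'(a)=-2.781e+00  a ← 8.795823 − (+7.445e-08/-2.781e+00) = 8.795823
iter 5: u=1.497302  f(a)=+0.000e+00  f'(a)=-2.781e+00  a ← 8.795823 − (+0.000e+00/-2.781e+00) = 8.795823
converged: |Δa| < 1e-12 after 5 iterations
sag = a·(cosh(S/(2a)) − 1) = 8.795823·(cosh(1.497302) − 1) = 11.845093
T_max/T_min = cosh(S/(2a)) = 2.346673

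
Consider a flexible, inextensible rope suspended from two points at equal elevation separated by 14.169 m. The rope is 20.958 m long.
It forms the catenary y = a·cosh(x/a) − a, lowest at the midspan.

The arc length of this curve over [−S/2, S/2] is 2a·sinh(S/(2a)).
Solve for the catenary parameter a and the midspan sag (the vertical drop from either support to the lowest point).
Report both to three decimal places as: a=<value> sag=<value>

seed: a₀ = √(S³/(24(L−S))) = √(14.169³/(24·6.789)) = 4.178306
iter 1: u=1.695543  f(a)=+1.045e+00  f'(a)=-4.285e+00  a ← 4.178306 − (+1.045e+00/-4.285e+00) = 4.422272
iter 2: u=1.602005  f(a)=+9.856e-02  f'(a)=-3.512e+00  a ← 4.422272 − (+9.856e-02/-3.512e+00) = 4.450334
iter 3: u=1.591903  f(a)=+1.077e-03  f'(a)=-3.436e+00  a ← 4.450334 − (+1.077e-03/-3.436e+00) = 4.450648
iter 4: u=1.591791  f(a)=+1.318e-07  f'(a)=-3.435e+00  a ← 4.450648 − (+1.318e-07/-3.435e+00) = 4.450648
iter 5: u=1.591791  f(a)=+7.105e-15  f'(a)=-3.435e+00  a ← 4.450648 − (+7.105e-15/-3.435e+00) = 4.450648
converged: |Δa| < 1e-12 after 5 iterations
sag = a·(cosh(S/(2a)) − 1) = 4.450648·(cosh(1.591791) − 1) = 6.934329
T_max/T_min = cosh(S/(2a)) = 2.558049

a=4.451 sag=6.934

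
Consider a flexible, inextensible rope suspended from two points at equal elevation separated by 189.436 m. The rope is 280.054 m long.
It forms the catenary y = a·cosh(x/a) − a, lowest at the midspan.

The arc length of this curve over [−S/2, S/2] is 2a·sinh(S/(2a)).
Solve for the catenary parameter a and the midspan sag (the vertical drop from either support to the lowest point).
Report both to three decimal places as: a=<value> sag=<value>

seed: a₀ = √(S³/(24(L−S))) = √(189.436³/(24·90.618)) = 55.908896
iter 1: u=1.694149  f(a)=+1.393e+01  f'(a)=-4.273e+00  a ← 55.908896 − (+1.393e+01/-4.273e+00) = 59.169031
iter 2: u=1.600804  f(a)=+1.311e+00  f'(a)=-3.503e+00  a ← 59.169031 − (+1.311e+00/-3.503e+00) = 59.543387
iter 3: u=1.590739  f(a)=+1.429e-02  f'(a)=-3.427e+00  a ← 59.543387 − (+1.429e-02/-3.427e+00) = 59.547556
iter 4: u=1.590628  f(a)=+1.737e-06  f'(a)=-3.426e+00  a ← 59.547556 − (+1.737e-06/-3.426e+00) = 59.547557
iter 5: u=1.590628  f(a)=+5.684e-14  f'(a)=-3.426e+00  a ← 59.547557 − (+5.684e-14/-3.426e+00) = 59.547557
converged: |Δa| < 1e-12 after 5 iterations
sag = a·(cosh(S/(2a)) − 1) = 59.547557·(cosh(1.590628) − 1) = 92.615094
T_max/T_min = cosh(S/(2a)) = 2.555313

a=59.548 sag=92.615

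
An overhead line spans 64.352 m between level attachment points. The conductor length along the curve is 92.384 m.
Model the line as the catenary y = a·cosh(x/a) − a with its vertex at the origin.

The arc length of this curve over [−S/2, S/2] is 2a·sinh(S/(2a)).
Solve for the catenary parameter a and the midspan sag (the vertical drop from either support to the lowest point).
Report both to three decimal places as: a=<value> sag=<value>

a=21.091 sag=29.688

seed: a₀ = √(S³/(24(L−S))) = √(64.352³/(24·28.032)) = 19.902627
iter 1: u=1.616671  f(a)=+3.900e+00  f'(a)=-3.625e+00  a ← 19.902627 − (+3.900e+00/-3.625e+00) = 20.978316
iter 2: u=1.533774  f(a)=+3.385e-01  f'(a)=-3.021e+00  a ← 20.978316 − (+3.385e-01/-3.021e+00) = 21.090357
iter 3: u=1.525626  f(a)=+3.085e-03  f'(a)=-2.966e+00  a ← 21.090357 − (+3.085e-03/-2.966e+00) = 21.091397
iter 4: u=1.525551  f(a)=+2.615e-07  f'(a)=-2.966e+00  a ← 21.091397 − (+2.615e-07/-2.966e+00) = 21.091397
iter 5: u=1.525551  f(a)=-1.421e-14  f'(a)=-2.966e+00  a ← 21.091397 − (-1.421e-14/-2.966e+00) = 21.091397
converged: |Δa| < 1e-12 after 5 iterations
sag = a·(cosh(S/(2a)) − 1) = 21.091397·(cosh(1.525551) − 1) = 29.688007
T_max/T_min = cosh(S/(2a)) = 2.407588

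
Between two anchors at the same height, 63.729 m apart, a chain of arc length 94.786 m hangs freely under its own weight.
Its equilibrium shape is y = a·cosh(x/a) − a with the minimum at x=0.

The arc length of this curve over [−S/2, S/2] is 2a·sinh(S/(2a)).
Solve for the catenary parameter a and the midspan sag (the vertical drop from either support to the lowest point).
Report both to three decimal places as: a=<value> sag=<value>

a=19.868 sag=31.521

seed: a₀ = √(S³/(24(L−S))) = √(63.729³/(24·31.057)) = 18.634609
iter 1: u=1.709963  f(a)=+4.870e+00  f'(a)=-4.415e+00  a ← 18.634609 − (+4.870e+00/-4.415e+00) = 19.737524
iter 2: u=1.614412  f(a)=+4.658e-01  f'(a)=-3.608e+00  a ← 19.737524 − (+4.658e-01/-3.608e+00) = 19.866646
iter 3: u=1.603919  f(a)=+5.258e-03  f'(a)=-3.527e+00  a ← 19.866646 − (+5.258e-03/-3.527e+00) = 19.868137
iter 4: u=1.603799  f(a)=+6.866e-07  f'(a)=-3.526e+00  a ← 19.868137 − (+6.866e-07/-3.526e+00) = 19.868137
iter 5: u=1.603799  f(a)=+2.842e-14  f'(a)=-3.526e+00  a ← 19.868137 − (+2.842e-14/-3.526e+00) = 19.868137
converged: |Δa| < 1e-12 after 5 iterations
sag = a·(cosh(S/(2a)) − 1) = 19.868137·(cosh(1.603799) − 1) = 31.520960
T_max/T_min = cosh(S/(2a)) = 2.586508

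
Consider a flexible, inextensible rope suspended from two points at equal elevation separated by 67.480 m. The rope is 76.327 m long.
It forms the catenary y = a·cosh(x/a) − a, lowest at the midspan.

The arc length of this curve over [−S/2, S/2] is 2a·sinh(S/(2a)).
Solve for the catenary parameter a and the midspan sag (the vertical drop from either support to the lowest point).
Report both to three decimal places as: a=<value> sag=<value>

seed: a₀ = √(S³/(24(L−S))) = √(67.480³/(24·8.847)) = 38.041618
iter 1: u=0.886923  f(a)=+3.546e-01  f'(a)=-5.028e-01  a ← 38.041618 − (+3.546e-01/-5.028e-01) = 38.746846
iter 2: u=0.870781  f(a)=+1.010e-02  f'(a)=-4.745e-01  a ← 38.746846 − (+1.010e-02/-4.745e-01) = 38.768132
iter 3: u=0.870302  f(a)=+8.727e-06  f'(a)=-4.737e-01  a ← 38.768132 − (+8.727e-06/-4.737e-01) = 38.768150
iter 4: u=0.870302  f(a)=+6.523e-12  f'(a)=-4.737e-01  a ← 38.768150 − (+6.523e-12/-4.737e-01) = 38.768150
converged: |Δa| < 1e-12 after 4 iterations
sag = a·(cosh(S/(2a)) − 1) = 38.768150·(cosh(0.870302) − 1) = 15.632421
T_max/T_min = cosh(S/(2a)) = 1.403228

a=38.768 sag=15.632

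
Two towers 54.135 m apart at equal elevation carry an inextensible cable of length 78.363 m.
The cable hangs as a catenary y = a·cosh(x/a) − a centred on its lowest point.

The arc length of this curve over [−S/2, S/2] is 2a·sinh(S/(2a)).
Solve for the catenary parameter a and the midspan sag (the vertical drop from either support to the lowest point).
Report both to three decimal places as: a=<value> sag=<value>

a=17.529 sag=25.395

seed: a₀ = √(S³/(24(L−S))) = √(54.135³/(24·24.228)) = 16.517823
iter 1: u=1.638684  f(a)=+3.469e+00  f'(a)=-3.801e+00  a ← 16.517823 − (+3.469e+00/-3.801e+00) = 17.430514
iter 2: u=1.552880  f(a)=+3.083e-01  f'(a)=-3.153e+00  a ← 17.430514 − (+3.083e-01/-3.153e+00) = 17.528294
iter 3: u=1.544218  f(a)=+2.959e-03  f'(a)=-3.092e+00  a ← 17.528294 − (+2.959e-03/-3.092e+00) = 17.529251
iter 4: u=1.544133  f(a)=+2.784e-07  f'(a)=-3.092e+00  a ← 17.529251 − (+2.784e-07/-3.092e+00) = 17.529251
iter 5: u=1.544133  f(a)=+0.000e+00  f'(a)=-3.092e+00  a ← 17.529251 − (+0.000e+00/-3.092e+00) = 17.529251
converged: |Δa| < 1e-12 after 5 iterations
sag = a·(cosh(S/(2a)) − 1) = 17.529251·(cosh(1.544133) − 1) = 25.394689
T_max/T_min = cosh(S/(2a)) = 2.448704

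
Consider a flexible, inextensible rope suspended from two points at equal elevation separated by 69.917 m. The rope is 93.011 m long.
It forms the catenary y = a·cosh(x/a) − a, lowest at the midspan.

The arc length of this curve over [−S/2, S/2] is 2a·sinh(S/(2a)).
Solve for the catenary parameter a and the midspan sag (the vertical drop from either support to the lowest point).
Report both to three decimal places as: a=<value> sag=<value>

a=25.980 sag=27.290

seed: a₀ = √(S³/(24(L−S))) = √(69.917³/(24·23.094)) = 24.832416
iter 1: u=1.407777  f(a)=+2.399e+00  f'(a)=-2.256e+00  a ← 24.832416 − (+2.399e+00/-2.256e+00) = 25.896147
iter 2: u=1.349950  f(a)=+1.628e-01  f'(a)=-1.959e+00  a ← 25.896147 − (+1.628e-01/-1.959e+00) = 25.979242
iter 3: u=1.345632  f(a)=+8.699e-04  f'(a)=-1.938e+00  a ← 25.979242 − (+8.699e-04/-1.938e+00) = 25.979691
iter 4: u=1.345609  f(a)=+2.513e-08  f'(a)=-1.938e+00  a ← 25.979691 − (+2.513e-08/-1.938e+00) = 25.979691
iter 5: u=1.345609  f(a)=+0.000e+00  f'(a)=-1.938e+00  a ← 25.979691 − (+0.000e+00/-1.938e+00) = 25.979691
converged: |Δa| < 1e-12 after 5 iterations
sag = a·(cosh(S/(2a)) − 1) = 25.979691·(cosh(1.345609) − 1) = 27.290431
T_max/T_min = cosh(S/(2a)) = 2.050452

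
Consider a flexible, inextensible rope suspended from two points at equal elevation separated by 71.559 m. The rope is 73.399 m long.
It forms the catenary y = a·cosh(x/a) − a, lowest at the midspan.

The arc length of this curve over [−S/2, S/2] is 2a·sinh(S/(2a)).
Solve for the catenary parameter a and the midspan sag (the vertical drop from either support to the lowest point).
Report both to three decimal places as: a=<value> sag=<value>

seed: a₀ = √(S³/(24(L−S))) = √(71.559³/(24·1.840)) = 91.092341
iter 1: u=0.392783  f(a)=+1.425e-02  f'(a)=-4.103e-02  a ← 91.092341 − (+1.425e-02/-4.103e-02) = 91.439586
iter 2: u=0.391291  f(a)=+8.187e-05  f'(a)=-4.055e-02  a ← 91.439586 − (+8.187e-05/-4.055e-02) = 91.441605
iter 3: u=0.391283  f(a)=+2.739e-09  f'(a)=-4.055e-02  a ← 91.441605 − (+2.739e-09/-4.055e-02) = 91.441605
iter 4: u=0.391283  f(a)=+1.421e-14  f'(a)=-4.055e-02  a ← 91.441605 − (+1.421e-14/-4.055e-02) = 91.441605
converged: |Δa| < 1e-12 after 4 iterations
sag = a·(cosh(S/(2a)) − 1) = 91.441605·(cosh(0.391283) − 1) = 7.089712
T_max/T_min = cosh(S/(2a)) = 1.077533

a=91.442 sag=7.090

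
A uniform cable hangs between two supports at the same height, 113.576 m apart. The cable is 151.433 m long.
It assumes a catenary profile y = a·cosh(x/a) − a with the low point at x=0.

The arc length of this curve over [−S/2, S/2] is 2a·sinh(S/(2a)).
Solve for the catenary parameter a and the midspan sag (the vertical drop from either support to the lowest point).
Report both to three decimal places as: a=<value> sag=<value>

a=42.027 sag=44.571

seed: a₀ = √(S³/(24(L−S))) = √(113.576³/(24·37.857)) = 40.156064
iter 1: u=1.414182  f(a)=+3.971e+00  f'(a)=-2.291e+00  a ← 40.156064 − (+3.971e+00/-2.291e+00) = 41.889675
iter 2: u=1.355656  f(a)=+2.716e-01  f'(a)=-1.987e+00  a ← 41.889675 − (+2.716e-01/-1.987e+00) = 42.026381
iter 3: u=1.351247  f(a)=+1.477e-03  f'(a)=-1.965e+00  a ← 42.026381 − (+1.477e-03/-1.965e+00) = 42.027132
iter 4: u=1.351222  f(a)=+4.423e-08  f'(a)=-1.965e+00  a ← 42.027132 − (+4.423e-08/-1.965e+00) = 42.027132
iter 5: u=1.351222  f(a)=+0.000e+00  f'(a)=-1.965e+00  a ← 42.027132 − (+0.000e+00/-1.965e+00) = 42.027132
converged: |Δa| < 1e-12 after 5 iterations
sag = a·(cosh(S/(2a)) − 1) = 42.027132·(cosh(1.351222) − 1) = 44.571183
T_max/T_min = cosh(S/(2a)) = 2.060534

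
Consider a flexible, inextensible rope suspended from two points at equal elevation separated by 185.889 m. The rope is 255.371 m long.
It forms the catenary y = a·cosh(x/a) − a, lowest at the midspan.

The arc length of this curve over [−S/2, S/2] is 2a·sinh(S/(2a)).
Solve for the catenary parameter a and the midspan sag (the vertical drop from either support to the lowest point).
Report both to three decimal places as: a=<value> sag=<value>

seed: a₀ = √(S³/(24(L−S))) = √(185.889³/(24·69.482)) = 62.063857
iter 1: u=1.497562  f(a)=+8.221e+00  f'(a)=-2.783e+00  a ← 62.063857 − (+8.221e+00/-2.783e+00) = 65.017581
iter 2: u=1.429529  f(a)=+6.233e-01  f'(a)=-2.376e+00  a ← 65.017581 − (+6.233e-01/-2.376e+00) = 65.279938
iter 3: u=1.423784  f(a)=+4.233e-03  f'(a)=-2.344e+00  a ← 65.279938 − (+4.233e-03/-2.344e+00) = 65.281744
iter 4: u=1.423744  f(a)=+1.981e-07  f'(a)=-2.343e+00  a ← 65.281744 − (+1.981e-07/-2.343e+00) = 65.281744
iter 5: u=1.423744  f(a)=+0.000e+00  f'(a)=-2.343e+00  a ← 65.281744 − (+0.000e+00/-2.343e+00) = 65.281744
converged: |Δa| < 1e-12 after 5 iterations
sag = a·(cosh(S/(2a)) − 1) = 65.281744·(cosh(1.423744) − 1) = 78.124298
T_max/T_min = cosh(S/(2a)) = 2.196725

a=65.282 sag=78.124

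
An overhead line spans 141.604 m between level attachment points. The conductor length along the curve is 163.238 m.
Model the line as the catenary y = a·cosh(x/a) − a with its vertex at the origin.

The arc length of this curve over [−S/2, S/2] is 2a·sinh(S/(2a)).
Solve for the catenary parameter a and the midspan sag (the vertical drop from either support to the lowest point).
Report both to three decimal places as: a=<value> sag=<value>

a=75.588 sag=35.656

seed: a₀ = √(S³/(24(L−S))) = √(141.604³/(24·21.634)) = 73.950182
iter 1: u=0.957428  f(a)=+1.013e+00  f'(a)=-6.405e-01  a ← 73.950182 − (+1.013e+00/-6.405e-01) = 75.532468
iter 2: u=0.937372  f(a)=+3.344e-02  f'(a)=-5.989e-01  a ← 75.532468 − (+3.344e-02/-5.989e-01) = 75.588307
iter 3: u=0.936679  f(a)=+3.916e-05  f'(a)=-5.975e-01  a ← 75.588307 − (+3.916e-05/-5.975e-01) = 75.588373
iter 4: u=0.936678  f(a)=+5.386e-11  f'(a)=-5.975e-01  a ← 75.588373 − (+5.386e-11/-5.975e-01) = 75.588373
iter 5: u=0.936678  f(a)=-2.842e-14  f'(a)=-5.975e-01  a ← 75.588373 − (-2.842e-14/-5.975e-01) = 75.588373
converged: |Δa| < 1e-12 after 5 iterations
sag = a·(cosh(S/(2a)) − 1) = 75.588373·(cosh(0.936678) − 1) = 35.655788
T_max/T_min = cosh(S/(2a)) = 1.471710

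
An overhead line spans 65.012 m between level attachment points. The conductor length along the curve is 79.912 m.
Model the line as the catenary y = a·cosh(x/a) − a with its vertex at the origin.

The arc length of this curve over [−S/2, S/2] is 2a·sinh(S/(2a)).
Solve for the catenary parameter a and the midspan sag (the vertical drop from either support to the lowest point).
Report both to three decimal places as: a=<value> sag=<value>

a=28.627 sag=20.526

seed: a₀ = √(S³/(24(L−S))) = √(65.012³/(24·14.900)) = 27.719892
iter 1: u=1.172660  f(a)=+1.059e+00  f'(a)=-1.230e+00  a ← 27.719892 − (+1.059e+00/-1.230e+00) = 28.580370
iter 2: u=1.137354  f(a)=+5.129e-02  f'(a)=-1.114e+00  a ← 28.580370 − (+5.129e-02/-1.114e+00) = 28.626427
iter 3: u=1.135524  f(a)=+1.340e-04  f'(a)=-1.108e+00  a ← 28.626427 − (+1.340e-04/-1.108e+00) = 28.626548
iter 4: u=1.135519  f(a)=+9.196e-10  f'(a)=-1.108e+00  a ← 28.626548 − (+9.196e-10/-1.108e+00) = 28.626548
iter 5: u=1.135519  f(a)=+0.000e+00  f'(a)=-1.108e+00  a ← 28.626548 − (+0.000e+00/-1.108e+00) = 28.626548
converged: |Δa| < 1e-12 after 5 iterations
sag = a·(cosh(S/(2a)) − 1) = 28.626548·(cosh(1.135519) − 1) = 20.525880
T_max/T_min = cosh(S/(2a)) = 1.717023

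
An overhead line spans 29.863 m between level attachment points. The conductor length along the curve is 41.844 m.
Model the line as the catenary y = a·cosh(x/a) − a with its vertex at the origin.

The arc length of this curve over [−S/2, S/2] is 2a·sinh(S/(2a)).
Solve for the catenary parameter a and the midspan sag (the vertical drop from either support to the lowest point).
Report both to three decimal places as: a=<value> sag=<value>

seed: a₀ = √(S³/(24(L−S))) = √(29.863³/(24·11.981)) = 9.623831
iter 1: u=1.551513  f(a)=+1.528e+00  f'(a)=-3.143e+00  a ← 9.623831 − (+1.528e+00/-3.143e+00) = 10.109816
iter 2: u=1.476931  f(a)=+1.233e-01  f'(a)=-2.654e+00  a ← 10.109816 − (+1.233e-01/-2.654e+00) = 10.156280
iter 3: u=1.470174  f(a)=+9.600e-04  f'(a)=-2.613e+00  a ← 10.156280 − (+9.600e-04/-2.613e+00) = 10.156648
iter 4: u=1.470121  f(a)=+5.917e-08  f'(a)=-2.613e+00  a ← 10.156648 − (+5.917e-08/-2.613e+00) = 10.156648
iter 5: u=1.470121  f(a)=+7.105e-15  f'(a)=-2.613e+00  a ← 10.156648 − (+7.105e-15/-2.613e+00) = 10.156648
converged: |Δa| < 1e-12 after 5 iterations
sag = a·(cosh(S/(2a)) − 1) = 10.156648·(cosh(1.470121) − 1) = 13.100342
T_max/T_min = cosh(S/(2a)) = 2.289829

a=10.157 sag=13.100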